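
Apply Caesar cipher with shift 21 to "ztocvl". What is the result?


Caesar cipher: shift "ztocvl" by 21
  'z' (pos 25) + 21 = pos 20 = 'u'
  't' (pos 19) + 21 = pos 14 = 'o'
  'o' (pos 14) + 21 = pos 9 = 'j'
  'c' (pos 2) + 21 = pos 23 = 'x'
  'v' (pos 21) + 21 = pos 16 = 'q'
  'l' (pos 11) + 21 = pos 6 = 'g'
Result: uojxqg

uojxqg


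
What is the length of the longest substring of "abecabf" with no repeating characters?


Input: "abecabf"
Sliding window (track last position of each char):
  Position 0 ('a'): window [0,0] length 1 -- new best
  Position 1 ('b'): window [0,1] length 2 -- new best
  Position 2 ('e'): window [0,2] length 3 -- new best
  Position 3 ('c'): window [0,3] length 4 -- new best
  Position 4 ('a'): repeat (last at 0), move window start to 1
  Position 4 ('a'): window [1,4] length 4
  Position 5 ('b'): repeat (last at 1), move window start to 2
  Position 5 ('b'): window [2,5] length 4
  Position 6 ('f'): window [2,6] length 5 -- new best
Longest substring with no repeats: "ecabf" with length 5

5


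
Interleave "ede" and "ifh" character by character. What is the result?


Interleaving "ede" and "ifh":
  Position 0: 'e' from first, 'i' from second => "ei"
  Position 1: 'd' from first, 'f' from second => "df"
  Position 2: 'e' from first, 'h' from second => "eh"
Result: eidfeh

eidfeh


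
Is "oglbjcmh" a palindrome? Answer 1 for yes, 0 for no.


Input: oglbjcmh
Reversed: hmcjblgo
  Compare pos 0 ('o') with pos 7 ('h'): MISMATCH
  Compare pos 1 ('g') with pos 6 ('m'): MISMATCH
  Compare pos 2 ('l') with pos 5 ('c'): MISMATCH
  Compare pos 3 ('b') with pos 4 ('j'): MISMATCH
Result: not a palindrome

0


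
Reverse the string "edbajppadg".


Input: edbajppadg
Reading characters right to left:
  Position 9: 'g'
  Position 8: 'd'
  Position 7: 'a'
  Position 6: 'p'
  Position 5: 'p'
  Position 4: 'j'
  Position 3: 'a'
  Position 2: 'b'
  Position 1: 'd'
  Position 0: 'e'
Reversed: gdappjabde

gdappjabde


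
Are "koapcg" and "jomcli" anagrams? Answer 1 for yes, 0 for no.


Strings: "koapcg", "jomcli"
Sorted first:  acgkop
Sorted second: cijlmo
Differ at position 0: 'a' vs 'c' => not anagrams

0


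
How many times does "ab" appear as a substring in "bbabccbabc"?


Searching for "ab" in "bbabccbabc"
Scanning each position:
  Position 0: "bb" => no
  Position 1: "ba" => no
  Position 2: "ab" => MATCH
  Position 3: "bc" => no
  Position 4: "cc" => no
  Position 5: "cb" => no
  Position 6: "ba" => no
  Position 7: "ab" => MATCH
  Position 8: "bc" => no
Total occurrences: 2

2


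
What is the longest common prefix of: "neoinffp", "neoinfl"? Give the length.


Words: neoinffp, neoinfl
  Position 0: all 'n' => match
  Position 1: all 'e' => match
  Position 2: all 'o' => match
  Position 3: all 'i' => match
  Position 4: all 'n' => match
  Position 5: all 'f' => match
  Position 6: ('f', 'l') => mismatch, stop
LCP = "neoinf" (length 6)

6


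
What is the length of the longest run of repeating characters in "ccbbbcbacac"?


Input: "ccbbbcbacac"
Scanning for longest run:
  Position 1 ('c'): continues run of 'c', length=2
  Position 2 ('b'): new char, reset run to 1
  Position 3 ('b'): continues run of 'b', length=2
  Position 4 ('b'): continues run of 'b', length=3
  Position 5 ('c'): new char, reset run to 1
  Position 6 ('b'): new char, reset run to 1
  Position 7 ('a'): new char, reset run to 1
  Position 8 ('c'): new char, reset run to 1
  Position 9 ('a'): new char, reset run to 1
  Position 10 ('c'): new char, reset run to 1
Longest run: 'b' with length 3

3


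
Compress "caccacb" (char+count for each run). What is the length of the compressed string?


Input: caccacb
Runs:
  'c' x 1 => "c1"
  'a' x 1 => "a1"
  'c' x 2 => "c2"
  'a' x 1 => "a1"
  'c' x 1 => "c1"
  'b' x 1 => "b1"
Compressed: "c1a1c2a1c1b1"
Compressed length: 12

12


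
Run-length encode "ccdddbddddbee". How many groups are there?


Input: ccdddbddddbee
Scanning for consecutive runs:
  Group 1: 'c' x 2 (positions 0-1)
  Group 2: 'd' x 3 (positions 2-4)
  Group 3: 'b' x 1 (positions 5-5)
  Group 4: 'd' x 4 (positions 6-9)
  Group 5: 'b' x 1 (positions 10-10)
  Group 6: 'e' x 2 (positions 11-12)
Total groups: 6

6


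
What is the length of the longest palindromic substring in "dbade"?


Input: "dbade"
Checking substrings for palindromes:
  No multi-char palindromic substrings found
Longest palindromic substring: "d" with length 1

1


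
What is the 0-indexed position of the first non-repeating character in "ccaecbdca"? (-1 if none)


Input: ccaecbdca
Character frequencies:
  'a': 2
  'b': 1
  'c': 4
  'd': 1
  'e': 1
Scanning left to right for freq == 1:
  Position 0 ('c'): freq=4, skip
  Position 1 ('c'): freq=4, skip
  Position 2 ('a'): freq=2, skip
  Position 3 ('e'): unique! => answer = 3

3


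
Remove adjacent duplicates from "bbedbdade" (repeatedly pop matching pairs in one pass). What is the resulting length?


Input: bbedbdade
Stack-based adjacent duplicate removal:
  Read 'b': push. Stack: b
  Read 'b': matches stack top 'b' => pop. Stack: (empty)
  Read 'e': push. Stack: e
  Read 'd': push. Stack: ed
  Read 'b': push. Stack: edb
  Read 'd': push. Stack: edbd
  Read 'a': push. Stack: edbda
  Read 'd': push. Stack: edbdad
  Read 'e': push. Stack: edbdade
Final stack: "edbdade" (length 7)

7


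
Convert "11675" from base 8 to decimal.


Input: "11675" in base 8
Positional expansion:
  Digit '1' (value 1) x 8^4 = 4096
  Digit '1' (value 1) x 8^3 = 512
  Digit '6' (value 6) x 8^2 = 384
  Digit '7' (value 7) x 8^1 = 56
  Digit '5' (value 5) x 8^0 = 5
Sum = 5053

5053


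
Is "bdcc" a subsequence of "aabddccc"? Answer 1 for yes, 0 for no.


Check if "bdcc" is a subsequence of "aabddccc"
Greedy scan:
  Position 0 ('a'): no match needed
  Position 1 ('a'): no match needed
  Position 2 ('b'): matches sub[0] = 'b'
  Position 3 ('d'): matches sub[1] = 'd'
  Position 4 ('d'): no match needed
  Position 5 ('c'): matches sub[2] = 'c'
  Position 6 ('c'): matches sub[3] = 'c'
  Position 7 ('c'): no match needed
All 4 characters matched => is a subsequence

1


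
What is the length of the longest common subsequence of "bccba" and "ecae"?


LCS of "bccba" and "ecae"
DP table:
           e    c    a    e
      0    0    0    0    0
  b   0    0    0    0    0
  c   0    0    1    1    1
  c   0    0    1    1    1
  b   0    0    1    1    1
  a   0    0    1    2    2
LCS length = dp[5][4] = 2

2


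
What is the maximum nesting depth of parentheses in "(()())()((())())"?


Input: "(()())()((())())"
Tracking depth:
  Position 0 '(': depth becomes 1
  Position 1 '(': depth becomes 2
  Position 2 ')': depth becomes 1
  Position 3 '(': depth becomes 2
  Position 4 ')': depth becomes 1
  Position 5 ')': depth becomes 0
  Position 6 '(': depth becomes 1
  Position 7 ')': depth becomes 0
  Position 8 '(': depth becomes 1
  Position 9 '(': depth becomes 2
  Position 10 '(': depth becomes 3
  Position 11 ')': depth becomes 2
  Position 12 ')': depth becomes 1
  Position 13 '(': depth becomes 2
  Position 14 ')': depth becomes 1
  Position 15 ')': depth becomes 0
Maximum depth reached: 3

3


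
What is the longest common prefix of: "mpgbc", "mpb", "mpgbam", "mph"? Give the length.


Words: mpgbc, mpb, mpgbam, mph
  Position 0: all 'm' => match
  Position 1: all 'p' => match
  Position 2: ('g', 'b', 'g', 'h') => mismatch, stop
LCP = "mp" (length 2)

2


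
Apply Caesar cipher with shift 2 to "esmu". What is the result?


Caesar cipher: shift "esmu" by 2
  'e' (pos 4) + 2 = pos 6 = 'g'
  's' (pos 18) + 2 = pos 20 = 'u'
  'm' (pos 12) + 2 = pos 14 = 'o'
  'u' (pos 20) + 2 = pos 22 = 'w'
Result: guow

guow


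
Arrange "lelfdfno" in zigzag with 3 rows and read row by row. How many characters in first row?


Zigzag "lelfdfno" into 3 rows:
Placing characters:
  'l' => row 0
  'e' => row 1
  'l' => row 2
  'f' => row 1
  'd' => row 0
  'f' => row 1
  'n' => row 2
  'o' => row 1
Rows:
  Row 0: "ld"
  Row 1: "effo"
  Row 2: "ln"
First row length: 2

2


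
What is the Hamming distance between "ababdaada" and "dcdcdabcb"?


Comparing "ababdaada" and "dcdcdabcb" position by position:
  Position 0: 'a' vs 'd' => differ
  Position 1: 'b' vs 'c' => differ
  Position 2: 'a' vs 'd' => differ
  Position 3: 'b' vs 'c' => differ
  Position 4: 'd' vs 'd' => same
  Position 5: 'a' vs 'a' => same
  Position 6: 'a' vs 'b' => differ
  Position 7: 'd' vs 'c' => differ
  Position 8: 'a' vs 'b' => differ
Total differences (Hamming distance): 7

7


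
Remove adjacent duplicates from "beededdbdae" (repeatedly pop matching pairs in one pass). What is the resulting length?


Input: beededdbdae
Stack-based adjacent duplicate removal:
  Read 'b': push. Stack: b
  Read 'e': push. Stack: be
  Read 'e': matches stack top 'e' => pop. Stack: b
  Read 'd': push. Stack: bd
  Read 'e': push. Stack: bde
  Read 'd': push. Stack: bded
  Read 'd': matches stack top 'd' => pop. Stack: bde
  Read 'b': push. Stack: bdeb
  Read 'd': push. Stack: bdebd
  Read 'a': push. Stack: bdebda
  Read 'e': push. Stack: bdebdae
Final stack: "bdebdae" (length 7)

7


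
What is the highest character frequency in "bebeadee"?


Input: bebeadee
Character counts:
  'a': 1
  'b': 2
  'd': 1
  'e': 4
Maximum frequency: 4

4


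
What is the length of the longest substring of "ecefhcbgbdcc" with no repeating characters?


Input: "ecefhcbgbdcc"
Sliding window (track last position of each char):
  Position 0 ('e'): window [0,0] length 1 -- new best
  Position 1 ('c'): window [0,1] length 2 -- new best
  Position 2 ('e'): repeat (last at 0), move window start to 1
  Position 2 ('e'): window [1,2] length 2
  Position 3 ('f'): window [1,3] length 3 -- new best
  Position 4 ('h'): window [1,4] length 4 -- new best
  Position 5 ('c'): repeat (last at 1), move window start to 2
  Position 5 ('c'): window [2,5] length 4
  Position 6 ('b'): window [2,6] length 5 -- new best
  Position 7 ('g'): window [2,7] length 6 -- new best
  Position 8 ('b'): repeat (last at 6), move window start to 7
  Position 8 ('b'): window [7,8] length 2
  Position 9 ('d'): window [7,9] length 3
  Position 10 ('c'): window [7,10] length 4
  Position 11 ('c'): repeat (last at 10), move window start to 11
  Position 11 ('c'): window [11,11] length 1
Longest substring with no repeats: "efhcbg" with length 6

6


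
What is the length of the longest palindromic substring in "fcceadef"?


Input: "fcceadef"
Checking substrings for palindromes:
  [1:3] "cc" (len 2) => palindrome
Longest palindromic substring: "cc" with length 2

2


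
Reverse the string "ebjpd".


Input: ebjpd
Reading characters right to left:
  Position 4: 'd'
  Position 3: 'p'
  Position 2: 'j'
  Position 1: 'b'
  Position 0: 'e'
Reversed: dpjbe

dpjbe


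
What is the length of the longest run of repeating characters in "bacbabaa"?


Input: "bacbabaa"
Scanning for longest run:
  Position 1 ('a'): new char, reset run to 1
  Position 2 ('c'): new char, reset run to 1
  Position 3 ('b'): new char, reset run to 1
  Position 4 ('a'): new char, reset run to 1
  Position 5 ('b'): new char, reset run to 1
  Position 6 ('a'): new char, reset run to 1
  Position 7 ('a'): continues run of 'a', length=2
Longest run: 'a' with length 2

2


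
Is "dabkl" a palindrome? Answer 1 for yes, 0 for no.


Input: dabkl
Reversed: lkbad
  Compare pos 0 ('d') with pos 4 ('l'): MISMATCH
  Compare pos 1 ('a') with pos 3 ('k'): MISMATCH
Result: not a palindrome

0


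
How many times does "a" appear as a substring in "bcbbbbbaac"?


Searching for "a" in "bcbbbbbaac"
Scanning each position:
  Position 0: "b" => no
  Position 1: "c" => no
  Position 2: "b" => no
  Position 3: "b" => no
  Position 4: "b" => no
  Position 5: "b" => no
  Position 6: "b" => no
  Position 7: "a" => MATCH
  Position 8: "a" => MATCH
  Position 9: "c" => no
Total occurrences: 2

2


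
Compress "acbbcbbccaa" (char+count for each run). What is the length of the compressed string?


Input: acbbcbbccaa
Runs:
  'a' x 1 => "a1"
  'c' x 1 => "c1"
  'b' x 2 => "b2"
  'c' x 1 => "c1"
  'b' x 2 => "b2"
  'c' x 2 => "c2"
  'a' x 2 => "a2"
Compressed: "a1c1b2c1b2c2a2"
Compressed length: 14

14


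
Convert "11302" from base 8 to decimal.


Input: "11302" in base 8
Positional expansion:
  Digit '1' (value 1) x 8^4 = 4096
  Digit '1' (value 1) x 8^3 = 512
  Digit '3' (value 3) x 8^2 = 192
  Digit '0' (value 0) x 8^1 = 0
  Digit '2' (value 2) x 8^0 = 2
Sum = 4802

4802


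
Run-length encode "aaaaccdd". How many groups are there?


Input: aaaaccdd
Scanning for consecutive runs:
  Group 1: 'a' x 4 (positions 0-3)
  Group 2: 'c' x 2 (positions 4-5)
  Group 3: 'd' x 2 (positions 6-7)
Total groups: 3

3


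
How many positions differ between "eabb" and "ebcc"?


Comparing "eabb" and "ebcc" position by position:
  Position 0: 'e' vs 'e' => same
  Position 1: 'a' vs 'b' => DIFFER
  Position 2: 'b' vs 'c' => DIFFER
  Position 3: 'b' vs 'c' => DIFFER
Positions that differ: 3

3


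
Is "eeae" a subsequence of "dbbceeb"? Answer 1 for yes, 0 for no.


Check if "eeae" is a subsequence of "dbbceeb"
Greedy scan:
  Position 0 ('d'): no match needed
  Position 1 ('b'): no match needed
  Position 2 ('b'): no match needed
  Position 3 ('c'): no match needed
  Position 4 ('e'): matches sub[0] = 'e'
  Position 5 ('e'): matches sub[1] = 'e'
  Position 6 ('b'): no match needed
Only matched 2/4 characters => not a subsequence

0


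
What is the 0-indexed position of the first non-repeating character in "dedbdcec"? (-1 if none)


Input: dedbdcec
Character frequencies:
  'b': 1
  'c': 2
  'd': 3
  'e': 2
Scanning left to right for freq == 1:
  Position 0 ('d'): freq=3, skip
  Position 1 ('e'): freq=2, skip
  Position 2 ('d'): freq=3, skip
  Position 3 ('b'): unique! => answer = 3

3


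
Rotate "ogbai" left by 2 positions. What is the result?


Input: "ogbai", rotate left by 2
First 2 characters: "og"
Remaining characters: "bai"
Concatenate remaining + first: "bai" + "og" = "baiog"

baiog


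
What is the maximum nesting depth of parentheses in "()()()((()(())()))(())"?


Input: "()()()((()(())()))(())"
Tracking depth:
  Position 0 '(': depth becomes 1
  Position 1 ')': depth becomes 0
  Position 2 '(': depth becomes 1
  Position 3 ')': depth becomes 0
  Position 4 '(': depth becomes 1
  Position 5 ')': depth becomes 0
  Position 6 '(': depth becomes 1
  Position 7 '(': depth becomes 2
  Position 8 '(': depth becomes 3
  Position 9 ')': depth becomes 2
  Position 10 '(': depth becomes 3
  Position 11 '(': depth becomes 4
  Position 12 ')': depth becomes 3
  Position 13 ')': depth becomes 2
  Position 14 '(': depth becomes 3
  Position 15 ')': depth becomes 2
  Position 16 ')': depth becomes 1
  Position 17 ')': depth becomes 0
  Position 18 '(': depth becomes 1
  Position 19 '(': depth becomes 2
  Position 20 ')': depth becomes 1
  Position 21 ')': depth becomes 0
Maximum depth reached: 4

4


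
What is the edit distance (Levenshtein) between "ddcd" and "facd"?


Computing edit distance: "ddcd" -> "facd"
DP table:
           f    a    c    d
      0    1    2    3    4
  d   1    1    2    3    3
  d   2    2    2    3    3
  c   3    3    3    2    3
  d   4    4    4    3    2
Edit distance = dp[4][4] = 2

2


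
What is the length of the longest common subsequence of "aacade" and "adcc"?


LCS of "aacade" and "adcc"
DP table:
           a    d    c    c
      0    0    0    0    0
  a   0    1    1    1    1
  a   0    1    1    1    1
  c   0    1    1    2    2
  a   0    1    1    2    2
  d   0    1    2    2    2
  e   0    1    2    2    2
LCS length = dp[6][4] = 2

2


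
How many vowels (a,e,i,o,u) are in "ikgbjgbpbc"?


Input: ikgbjgbpbc
Checking each character:
  'i' at position 0: vowel (running total: 1)
  'k' at position 1: consonant
  'g' at position 2: consonant
  'b' at position 3: consonant
  'j' at position 4: consonant
  'g' at position 5: consonant
  'b' at position 6: consonant
  'p' at position 7: consonant
  'b' at position 8: consonant
  'c' at position 9: consonant
Total vowels: 1

1


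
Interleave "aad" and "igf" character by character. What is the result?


Interleaving "aad" and "igf":
  Position 0: 'a' from first, 'i' from second => "ai"
  Position 1: 'a' from first, 'g' from second => "ag"
  Position 2: 'd' from first, 'f' from second => "df"
Result: aiagdf

aiagdf


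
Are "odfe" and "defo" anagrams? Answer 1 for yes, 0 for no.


Strings: "odfe", "defo"
Sorted first:  defo
Sorted second: defo
Sorted forms match => anagrams

1


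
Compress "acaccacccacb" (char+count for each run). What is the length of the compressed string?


Input: acaccacccacb
Runs:
  'a' x 1 => "a1"
  'c' x 1 => "c1"
  'a' x 1 => "a1"
  'c' x 2 => "c2"
  'a' x 1 => "a1"
  'c' x 3 => "c3"
  'a' x 1 => "a1"
  'c' x 1 => "c1"
  'b' x 1 => "b1"
Compressed: "a1c1a1c2a1c3a1c1b1"
Compressed length: 18

18


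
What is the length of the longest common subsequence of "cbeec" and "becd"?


LCS of "cbeec" and "becd"
DP table:
           b    e    c    d
      0    0    0    0    0
  c   0    0    0    1    1
  b   0    1    1    1    1
  e   0    1    2    2    2
  e   0    1    2    2    2
  c   0    1    2    3    3
LCS length = dp[5][4] = 3

3


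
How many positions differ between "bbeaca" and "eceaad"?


Comparing "bbeaca" and "eceaad" position by position:
  Position 0: 'b' vs 'e' => DIFFER
  Position 1: 'b' vs 'c' => DIFFER
  Position 2: 'e' vs 'e' => same
  Position 3: 'a' vs 'a' => same
  Position 4: 'c' vs 'a' => DIFFER
  Position 5: 'a' vs 'd' => DIFFER
Positions that differ: 4

4


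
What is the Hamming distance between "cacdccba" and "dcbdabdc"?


Comparing "cacdccba" and "dcbdabdc" position by position:
  Position 0: 'c' vs 'd' => differ
  Position 1: 'a' vs 'c' => differ
  Position 2: 'c' vs 'b' => differ
  Position 3: 'd' vs 'd' => same
  Position 4: 'c' vs 'a' => differ
  Position 5: 'c' vs 'b' => differ
  Position 6: 'b' vs 'd' => differ
  Position 7: 'a' vs 'c' => differ
Total differences (Hamming distance): 7

7


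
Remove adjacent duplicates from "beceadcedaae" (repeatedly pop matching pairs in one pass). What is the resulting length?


Input: beceadcedaae
Stack-based adjacent duplicate removal:
  Read 'b': push. Stack: b
  Read 'e': push. Stack: be
  Read 'c': push. Stack: bec
  Read 'e': push. Stack: bece
  Read 'a': push. Stack: becea
  Read 'd': push. Stack: becead
  Read 'c': push. Stack: beceadc
  Read 'e': push. Stack: beceadce
  Read 'd': push. Stack: beceadced
  Read 'a': push. Stack: beceadceda
  Read 'a': matches stack top 'a' => pop. Stack: beceadced
  Read 'e': push. Stack: beceadcede
Final stack: "beceadcede" (length 10)

10


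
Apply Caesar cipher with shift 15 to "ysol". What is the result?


Caesar cipher: shift "ysol" by 15
  'y' (pos 24) + 15 = pos 13 = 'n'
  's' (pos 18) + 15 = pos 7 = 'h'
  'o' (pos 14) + 15 = pos 3 = 'd'
  'l' (pos 11) + 15 = pos 0 = 'a'
Result: nhda

nhda


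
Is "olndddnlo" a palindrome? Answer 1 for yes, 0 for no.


Input: olndddnlo
Reversed: olndddnlo
  Compare pos 0 ('o') with pos 8 ('o'): match
  Compare pos 1 ('l') with pos 7 ('l'): match
  Compare pos 2 ('n') with pos 6 ('n'): match
  Compare pos 3 ('d') with pos 5 ('d'): match
Result: palindrome

1


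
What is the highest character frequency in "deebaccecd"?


Input: deebaccecd
Character counts:
  'a': 1
  'b': 1
  'c': 3
  'd': 2
  'e': 3
Maximum frequency: 3

3


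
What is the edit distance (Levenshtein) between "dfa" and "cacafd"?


Computing edit distance: "dfa" -> "cacafd"
DP table:
           c    a    c    a    f    d
      0    1    2    3    4    5    6
  d   1    1    2    3    4    5    5
  f   2    2    2    3    4    4    5
  a   3    3    2    3    3    4    5
Edit distance = dp[3][6] = 5

5


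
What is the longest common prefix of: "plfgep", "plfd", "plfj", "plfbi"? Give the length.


Words: plfgep, plfd, plfj, plfbi
  Position 0: all 'p' => match
  Position 1: all 'l' => match
  Position 2: all 'f' => match
  Position 3: ('g', 'd', 'j', 'b') => mismatch, stop
LCP = "plf" (length 3)

3


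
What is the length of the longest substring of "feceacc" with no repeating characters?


Input: "feceacc"
Sliding window (track last position of each char):
  Position 0 ('f'): window [0,0] length 1 -- new best
  Position 1 ('e'): window [0,1] length 2 -- new best
  Position 2 ('c'): window [0,2] length 3 -- new best
  Position 3 ('e'): repeat (last at 1), move window start to 2
  Position 3 ('e'): window [2,3] length 2
  Position 4 ('a'): window [2,4] length 3
  Position 5 ('c'): repeat (last at 2), move window start to 3
  Position 5 ('c'): window [3,5] length 3
  Position 6 ('c'): repeat (last at 5), move window start to 6
  Position 6 ('c'): window [6,6] length 1
Longest substring with no repeats: "fec" with length 3

3


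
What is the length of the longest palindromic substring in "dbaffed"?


Input: "dbaffed"
Checking substrings for palindromes:
  [3:5] "ff" (len 2) => palindrome
Longest palindromic substring: "ff" with length 2

2


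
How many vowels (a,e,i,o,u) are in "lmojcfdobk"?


Input: lmojcfdobk
Checking each character:
  'l' at position 0: consonant
  'm' at position 1: consonant
  'o' at position 2: vowel (running total: 1)
  'j' at position 3: consonant
  'c' at position 4: consonant
  'f' at position 5: consonant
  'd' at position 6: consonant
  'o' at position 7: vowel (running total: 2)
  'b' at position 8: consonant
  'k' at position 9: consonant
Total vowels: 2

2


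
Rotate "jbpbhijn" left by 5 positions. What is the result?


Input: "jbpbhijn", rotate left by 5
First 5 characters: "jbpbh"
Remaining characters: "ijn"
Concatenate remaining + first: "ijn" + "jbpbh" = "ijnjbpbh"

ijnjbpbh


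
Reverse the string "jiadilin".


Input: jiadilin
Reading characters right to left:
  Position 7: 'n'
  Position 6: 'i'
  Position 5: 'l'
  Position 4: 'i'
  Position 3: 'd'
  Position 2: 'a'
  Position 1: 'i'
  Position 0: 'j'
Reversed: nilidaij

nilidaij


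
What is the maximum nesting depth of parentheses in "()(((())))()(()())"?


Input: "()(((())))()(()())"
Tracking depth:
  Position 0 '(': depth becomes 1
  Position 1 ')': depth becomes 0
  Position 2 '(': depth becomes 1
  Position 3 '(': depth becomes 2
  Position 4 '(': depth becomes 3
  Position 5 '(': depth becomes 4
  Position 6 ')': depth becomes 3
  Position 7 ')': depth becomes 2
  Position 8 ')': depth becomes 1
  Position 9 ')': depth becomes 0
  Position 10 '(': depth becomes 1
  Position 11 ')': depth becomes 0
  Position 12 '(': depth becomes 1
  Position 13 '(': depth becomes 2
  Position 14 ')': depth becomes 1
  Position 15 '(': depth becomes 2
  Position 16 ')': depth becomes 1
  Position 17 ')': depth becomes 0
Maximum depth reached: 4

4


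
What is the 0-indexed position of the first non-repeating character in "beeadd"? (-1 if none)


Input: beeadd
Character frequencies:
  'a': 1
  'b': 1
  'd': 2
  'e': 2
Scanning left to right for freq == 1:
  Position 0 ('b'): unique! => answer = 0

0


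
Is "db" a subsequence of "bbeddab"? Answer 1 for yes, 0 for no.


Check if "db" is a subsequence of "bbeddab"
Greedy scan:
  Position 0 ('b'): no match needed
  Position 1 ('b'): no match needed
  Position 2 ('e'): no match needed
  Position 3 ('d'): matches sub[0] = 'd'
  Position 4 ('d'): no match needed
  Position 5 ('a'): no match needed
  Position 6 ('b'): matches sub[1] = 'b'
All 2 characters matched => is a subsequence

1


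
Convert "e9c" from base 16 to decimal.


Input: "e9c" in base 16
Positional expansion:
  Digit 'e' (value 14) x 16^2 = 3584
  Digit '9' (value 9) x 16^1 = 144
  Digit 'c' (value 12) x 16^0 = 12
Sum = 3740

3740


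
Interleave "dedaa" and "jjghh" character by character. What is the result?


Interleaving "dedaa" and "jjghh":
  Position 0: 'd' from first, 'j' from second => "dj"
  Position 1: 'e' from first, 'j' from second => "ej"
  Position 2: 'd' from first, 'g' from second => "dg"
  Position 3: 'a' from first, 'h' from second => "ah"
  Position 4: 'a' from first, 'h' from second => "ah"
Result: djejdgahah

djejdgahah


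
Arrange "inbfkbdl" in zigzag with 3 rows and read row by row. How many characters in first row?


Zigzag "inbfkbdl" into 3 rows:
Placing characters:
  'i' => row 0
  'n' => row 1
  'b' => row 2
  'f' => row 1
  'k' => row 0
  'b' => row 1
  'd' => row 2
  'l' => row 1
Rows:
  Row 0: "ik"
  Row 1: "nfbl"
  Row 2: "bd"
First row length: 2

2


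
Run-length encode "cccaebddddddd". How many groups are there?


Input: cccaebddddddd
Scanning for consecutive runs:
  Group 1: 'c' x 3 (positions 0-2)
  Group 2: 'a' x 1 (positions 3-3)
  Group 3: 'e' x 1 (positions 4-4)
  Group 4: 'b' x 1 (positions 5-5)
  Group 5: 'd' x 7 (positions 6-12)
Total groups: 5

5


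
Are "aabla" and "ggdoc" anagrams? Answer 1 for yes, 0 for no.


Strings: "aabla", "ggdoc"
Sorted first:  aaabl
Sorted second: cdggo
Differ at position 0: 'a' vs 'c' => not anagrams

0


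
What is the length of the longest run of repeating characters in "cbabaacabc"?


Input: "cbabaacabc"
Scanning for longest run:
  Position 1 ('b'): new char, reset run to 1
  Position 2 ('a'): new char, reset run to 1
  Position 3 ('b'): new char, reset run to 1
  Position 4 ('a'): new char, reset run to 1
  Position 5 ('a'): continues run of 'a', length=2
  Position 6 ('c'): new char, reset run to 1
  Position 7 ('a'): new char, reset run to 1
  Position 8 ('b'): new char, reset run to 1
  Position 9 ('c'): new char, reset run to 1
Longest run: 'a' with length 2

2


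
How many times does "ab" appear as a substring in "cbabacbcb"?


Searching for "ab" in "cbabacbcb"
Scanning each position:
  Position 0: "cb" => no
  Position 1: "ba" => no
  Position 2: "ab" => MATCH
  Position 3: "ba" => no
  Position 4: "ac" => no
  Position 5: "cb" => no
  Position 6: "bc" => no
  Position 7: "cb" => no
Total occurrences: 1

1


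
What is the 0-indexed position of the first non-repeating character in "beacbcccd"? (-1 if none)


Input: beacbcccd
Character frequencies:
  'a': 1
  'b': 2
  'c': 4
  'd': 1
  'e': 1
Scanning left to right for freq == 1:
  Position 0 ('b'): freq=2, skip
  Position 1 ('e'): unique! => answer = 1

1


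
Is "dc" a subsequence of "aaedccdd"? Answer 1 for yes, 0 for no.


Check if "dc" is a subsequence of "aaedccdd"
Greedy scan:
  Position 0 ('a'): no match needed
  Position 1 ('a'): no match needed
  Position 2 ('e'): no match needed
  Position 3 ('d'): matches sub[0] = 'd'
  Position 4 ('c'): matches sub[1] = 'c'
  Position 5 ('c'): no match needed
  Position 6 ('d'): no match needed
  Position 7 ('d'): no match needed
All 2 characters matched => is a subsequence

1


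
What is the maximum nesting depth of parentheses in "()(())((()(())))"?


Input: "()(())((()(())))"
Tracking depth:
  Position 0 '(': depth becomes 1
  Position 1 ')': depth becomes 0
  Position 2 '(': depth becomes 1
  Position 3 '(': depth becomes 2
  Position 4 ')': depth becomes 1
  Position 5 ')': depth becomes 0
  Position 6 '(': depth becomes 1
  Position 7 '(': depth becomes 2
  Position 8 '(': depth becomes 3
  Position 9 ')': depth becomes 2
  Position 10 '(': depth becomes 3
  Position 11 '(': depth becomes 4
  Position 12 ')': depth becomes 3
  Position 13 ')': depth becomes 2
  Position 14 ')': depth becomes 1
  Position 15 ')': depth becomes 0
Maximum depth reached: 4

4


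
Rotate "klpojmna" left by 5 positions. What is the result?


Input: "klpojmna", rotate left by 5
First 5 characters: "klpoj"
Remaining characters: "mna"
Concatenate remaining + first: "mna" + "klpoj" = "mnaklpoj"

mnaklpoj


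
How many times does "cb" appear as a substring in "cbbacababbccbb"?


Searching for "cb" in "cbbacababbccbb"
Scanning each position:
  Position 0: "cb" => MATCH
  Position 1: "bb" => no
  Position 2: "ba" => no
  Position 3: "ac" => no
  Position 4: "ca" => no
  Position 5: "ab" => no
  Position 6: "ba" => no
  Position 7: "ab" => no
  Position 8: "bb" => no
  Position 9: "bc" => no
  Position 10: "cc" => no
  Position 11: "cb" => MATCH
  Position 12: "bb" => no
Total occurrences: 2

2


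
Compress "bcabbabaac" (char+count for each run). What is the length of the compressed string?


Input: bcabbabaac
Runs:
  'b' x 1 => "b1"
  'c' x 1 => "c1"
  'a' x 1 => "a1"
  'b' x 2 => "b2"
  'a' x 1 => "a1"
  'b' x 1 => "b1"
  'a' x 2 => "a2"
  'c' x 1 => "c1"
Compressed: "b1c1a1b2a1b1a2c1"
Compressed length: 16

16


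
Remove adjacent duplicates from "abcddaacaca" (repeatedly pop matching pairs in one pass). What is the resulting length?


Input: abcddaacaca
Stack-based adjacent duplicate removal:
  Read 'a': push. Stack: a
  Read 'b': push. Stack: ab
  Read 'c': push. Stack: abc
  Read 'd': push. Stack: abcd
  Read 'd': matches stack top 'd' => pop. Stack: abc
  Read 'a': push. Stack: abca
  Read 'a': matches stack top 'a' => pop. Stack: abc
  Read 'c': matches stack top 'c' => pop. Stack: ab
  Read 'a': push. Stack: aba
  Read 'c': push. Stack: abac
  Read 'a': push. Stack: abaca
Final stack: "abaca" (length 5)

5


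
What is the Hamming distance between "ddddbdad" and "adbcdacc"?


Comparing "ddddbdad" and "adbcdacc" position by position:
  Position 0: 'd' vs 'a' => differ
  Position 1: 'd' vs 'd' => same
  Position 2: 'd' vs 'b' => differ
  Position 3: 'd' vs 'c' => differ
  Position 4: 'b' vs 'd' => differ
  Position 5: 'd' vs 'a' => differ
  Position 6: 'a' vs 'c' => differ
  Position 7: 'd' vs 'c' => differ
Total differences (Hamming distance): 7

7


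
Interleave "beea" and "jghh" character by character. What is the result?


Interleaving "beea" and "jghh":
  Position 0: 'b' from first, 'j' from second => "bj"
  Position 1: 'e' from first, 'g' from second => "eg"
  Position 2: 'e' from first, 'h' from second => "eh"
  Position 3: 'a' from first, 'h' from second => "ah"
Result: bjegehah

bjegehah


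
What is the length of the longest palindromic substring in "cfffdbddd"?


Input: "cfffdbddd"
Checking substrings for palindromes:
  [1:4] "fff" (len 3) => palindrome
  [4:7] "dbd" (len 3) => palindrome
  [6:9] "ddd" (len 3) => palindrome
  [1:3] "ff" (len 2) => palindrome
  [2:4] "ff" (len 2) => palindrome
  [6:8] "dd" (len 2) => palindrome
Longest palindromic substring: "fff" with length 3

3


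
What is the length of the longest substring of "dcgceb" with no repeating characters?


Input: "dcgceb"
Sliding window (track last position of each char):
  Position 0 ('d'): window [0,0] length 1 -- new best
  Position 1 ('c'): window [0,1] length 2 -- new best
  Position 2 ('g'): window [0,2] length 3 -- new best
  Position 3 ('c'): repeat (last at 1), move window start to 2
  Position 3 ('c'): window [2,3] length 2
  Position 4 ('e'): window [2,4] length 3
  Position 5 ('b'): window [2,5] length 4 -- new best
Longest substring with no repeats: "gceb" with length 4

4


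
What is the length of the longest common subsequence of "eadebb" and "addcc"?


LCS of "eadebb" and "addcc"
DP table:
           a    d    d    c    c
      0    0    0    0    0    0
  e   0    0    0    0    0    0
  a   0    1    1    1    1    1
  d   0    1    2    2    2    2
  e   0    1    2    2    2    2
  b   0    1    2    2    2    2
  b   0    1    2    2    2    2
LCS length = dp[6][5] = 2

2


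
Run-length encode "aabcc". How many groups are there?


Input: aabcc
Scanning for consecutive runs:
  Group 1: 'a' x 2 (positions 0-1)
  Group 2: 'b' x 1 (positions 2-2)
  Group 3: 'c' x 2 (positions 3-4)
Total groups: 3

3


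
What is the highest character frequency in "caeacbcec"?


Input: caeacbcec
Character counts:
  'a': 2
  'b': 1
  'c': 4
  'e': 2
Maximum frequency: 4

4


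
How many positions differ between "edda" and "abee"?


Comparing "edda" and "abee" position by position:
  Position 0: 'e' vs 'a' => DIFFER
  Position 1: 'd' vs 'b' => DIFFER
  Position 2: 'd' vs 'e' => DIFFER
  Position 3: 'a' vs 'e' => DIFFER
Positions that differ: 4

4


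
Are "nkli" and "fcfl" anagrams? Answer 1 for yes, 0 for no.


Strings: "nkli", "fcfl"
Sorted first:  ikln
Sorted second: cffl
Differ at position 0: 'i' vs 'c' => not anagrams

0


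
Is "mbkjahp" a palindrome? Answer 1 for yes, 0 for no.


Input: mbkjahp
Reversed: phajkbm
  Compare pos 0 ('m') with pos 6 ('p'): MISMATCH
  Compare pos 1 ('b') with pos 5 ('h'): MISMATCH
  Compare pos 2 ('k') with pos 4 ('a'): MISMATCH
Result: not a palindrome

0


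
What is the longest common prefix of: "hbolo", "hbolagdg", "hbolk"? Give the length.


Words: hbolo, hbolagdg, hbolk
  Position 0: all 'h' => match
  Position 1: all 'b' => match
  Position 2: all 'o' => match
  Position 3: all 'l' => match
  Position 4: ('o', 'a', 'k') => mismatch, stop
LCP = "hbol" (length 4)

4


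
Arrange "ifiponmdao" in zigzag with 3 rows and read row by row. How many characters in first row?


Zigzag "ifiponmdao" into 3 rows:
Placing characters:
  'i' => row 0
  'f' => row 1
  'i' => row 2
  'p' => row 1
  'o' => row 0
  'n' => row 1
  'm' => row 2
  'd' => row 1
  'a' => row 0
  'o' => row 1
Rows:
  Row 0: "ioa"
  Row 1: "fpndo"
  Row 2: "im"
First row length: 3

3


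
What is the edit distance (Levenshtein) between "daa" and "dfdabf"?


Computing edit distance: "daa" -> "dfdabf"
DP table:
           d    f    d    a    b    f
      0    1    2    3    4    5    6
  d   1    0    1    2    3    4    5
  a   2    1    1    2    2    3    4
  a   3    2    2    2    2    3    4
Edit distance = dp[3][6] = 4

4


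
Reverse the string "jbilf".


Input: jbilf
Reading characters right to left:
  Position 4: 'f'
  Position 3: 'l'
  Position 2: 'i'
  Position 1: 'b'
  Position 0: 'j'
Reversed: flibj

flibj


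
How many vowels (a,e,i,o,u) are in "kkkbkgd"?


Input: kkkbkgd
Checking each character:
  'k' at position 0: consonant
  'k' at position 1: consonant
  'k' at position 2: consonant
  'b' at position 3: consonant
  'k' at position 4: consonant
  'g' at position 5: consonant
  'd' at position 6: consonant
Total vowels: 0

0


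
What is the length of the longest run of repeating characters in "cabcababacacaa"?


Input: "cabcababacacaa"
Scanning for longest run:
  Position 1 ('a'): new char, reset run to 1
  Position 2 ('b'): new char, reset run to 1
  Position 3 ('c'): new char, reset run to 1
  Position 4 ('a'): new char, reset run to 1
  Position 5 ('b'): new char, reset run to 1
  Position 6 ('a'): new char, reset run to 1
  Position 7 ('b'): new char, reset run to 1
  Position 8 ('a'): new char, reset run to 1
  Position 9 ('c'): new char, reset run to 1
  Position 10 ('a'): new char, reset run to 1
  Position 11 ('c'): new char, reset run to 1
  Position 12 ('a'): new char, reset run to 1
  Position 13 ('a'): continues run of 'a', length=2
Longest run: 'a' with length 2

2


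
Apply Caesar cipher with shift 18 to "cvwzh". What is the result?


Caesar cipher: shift "cvwzh" by 18
  'c' (pos 2) + 18 = pos 20 = 'u'
  'v' (pos 21) + 18 = pos 13 = 'n'
  'w' (pos 22) + 18 = pos 14 = 'o'
  'z' (pos 25) + 18 = pos 17 = 'r'
  'h' (pos 7) + 18 = pos 25 = 'z'
Result: unorz

unorz


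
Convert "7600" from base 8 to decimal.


Input: "7600" in base 8
Positional expansion:
  Digit '7' (value 7) x 8^3 = 3584
  Digit '6' (value 6) x 8^2 = 384
  Digit '0' (value 0) x 8^1 = 0
  Digit '0' (value 0) x 8^0 = 0
Sum = 3968

3968


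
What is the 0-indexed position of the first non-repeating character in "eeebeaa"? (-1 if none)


Input: eeebeaa
Character frequencies:
  'a': 2
  'b': 1
  'e': 4
Scanning left to right for freq == 1:
  Position 0 ('e'): freq=4, skip
  Position 1 ('e'): freq=4, skip
  Position 2 ('e'): freq=4, skip
  Position 3 ('b'): unique! => answer = 3

3


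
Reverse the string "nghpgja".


Input: nghpgja
Reading characters right to left:
  Position 6: 'a'
  Position 5: 'j'
  Position 4: 'g'
  Position 3: 'p'
  Position 2: 'h'
  Position 1: 'g'
  Position 0: 'n'
Reversed: ajgphgn

ajgphgn


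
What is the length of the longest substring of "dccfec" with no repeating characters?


Input: "dccfec"
Sliding window (track last position of each char):
  Position 0 ('d'): window [0,0] length 1 -- new best
  Position 1 ('c'): window [0,1] length 2 -- new best
  Position 2 ('c'): repeat (last at 1), move window start to 2
  Position 2 ('c'): window [2,2] length 1
  Position 3 ('f'): window [2,3] length 2
  Position 4 ('e'): window [2,4] length 3 -- new best
  Position 5 ('c'): repeat (last at 2), move window start to 3
  Position 5 ('c'): window [3,5] length 3
Longest substring with no repeats: "cfe" with length 3

3


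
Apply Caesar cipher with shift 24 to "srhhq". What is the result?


Caesar cipher: shift "srhhq" by 24
  's' (pos 18) + 24 = pos 16 = 'q'
  'r' (pos 17) + 24 = pos 15 = 'p'
  'h' (pos 7) + 24 = pos 5 = 'f'
  'h' (pos 7) + 24 = pos 5 = 'f'
  'q' (pos 16) + 24 = pos 14 = 'o'
Result: qpffo

qpffo


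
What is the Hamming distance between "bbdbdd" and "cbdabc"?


Comparing "bbdbdd" and "cbdabc" position by position:
  Position 0: 'b' vs 'c' => differ
  Position 1: 'b' vs 'b' => same
  Position 2: 'd' vs 'd' => same
  Position 3: 'b' vs 'a' => differ
  Position 4: 'd' vs 'b' => differ
  Position 5: 'd' vs 'c' => differ
Total differences (Hamming distance): 4

4


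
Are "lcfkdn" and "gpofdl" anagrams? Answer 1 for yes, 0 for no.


Strings: "lcfkdn", "gpofdl"
Sorted first:  cdfkln
Sorted second: dfglop
Differ at position 0: 'c' vs 'd' => not anagrams

0


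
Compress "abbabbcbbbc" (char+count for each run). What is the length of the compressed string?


Input: abbabbcbbbc
Runs:
  'a' x 1 => "a1"
  'b' x 2 => "b2"
  'a' x 1 => "a1"
  'b' x 2 => "b2"
  'c' x 1 => "c1"
  'b' x 3 => "b3"
  'c' x 1 => "c1"
Compressed: "a1b2a1b2c1b3c1"
Compressed length: 14

14


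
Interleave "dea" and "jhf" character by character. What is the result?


Interleaving "dea" and "jhf":
  Position 0: 'd' from first, 'j' from second => "dj"
  Position 1: 'e' from first, 'h' from second => "eh"
  Position 2: 'a' from first, 'f' from second => "af"
Result: djehaf

djehaf


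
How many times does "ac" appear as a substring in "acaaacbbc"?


Searching for "ac" in "acaaacbbc"
Scanning each position:
  Position 0: "ac" => MATCH
  Position 1: "ca" => no
  Position 2: "aa" => no
  Position 3: "aa" => no
  Position 4: "ac" => MATCH
  Position 5: "cb" => no
  Position 6: "bb" => no
  Position 7: "bc" => no
Total occurrences: 2

2


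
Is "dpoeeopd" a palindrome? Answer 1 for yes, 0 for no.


Input: dpoeeopd
Reversed: dpoeeopd
  Compare pos 0 ('d') with pos 7 ('d'): match
  Compare pos 1 ('p') with pos 6 ('p'): match
  Compare pos 2 ('o') with pos 5 ('o'): match
  Compare pos 3 ('e') with pos 4 ('e'): match
Result: palindrome

1


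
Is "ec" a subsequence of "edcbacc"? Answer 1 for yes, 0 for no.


Check if "ec" is a subsequence of "edcbacc"
Greedy scan:
  Position 0 ('e'): matches sub[0] = 'e'
  Position 1 ('d'): no match needed
  Position 2 ('c'): matches sub[1] = 'c'
  Position 3 ('b'): no match needed
  Position 4 ('a'): no match needed
  Position 5 ('c'): no match needed
  Position 6 ('c'): no match needed
All 2 characters matched => is a subsequence

1


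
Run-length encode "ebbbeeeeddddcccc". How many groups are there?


Input: ebbbeeeeddddcccc
Scanning for consecutive runs:
  Group 1: 'e' x 1 (positions 0-0)
  Group 2: 'b' x 3 (positions 1-3)
  Group 3: 'e' x 4 (positions 4-7)
  Group 4: 'd' x 4 (positions 8-11)
  Group 5: 'c' x 4 (positions 12-15)
Total groups: 5

5


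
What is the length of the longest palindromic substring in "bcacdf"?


Input: "bcacdf"
Checking substrings for palindromes:
  [1:4] "cac" (len 3) => palindrome
Longest palindromic substring: "cac" with length 3

3


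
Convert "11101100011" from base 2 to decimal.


Input: "11101100011" in base 2
Positional expansion:
  Digit '1' (value 1) x 2^10 = 1024
  Digit '1' (value 1) x 2^9 = 512
  Digit '1' (value 1) x 2^8 = 256
  Digit '0' (value 0) x 2^7 = 0
  Digit '1' (value 1) x 2^6 = 64
  Digit '1' (value 1) x 2^5 = 32
  Digit '0' (value 0) x 2^4 = 0
  Digit '0' (value 0) x 2^3 = 0
  Digit '0' (value 0) x 2^2 = 0
  Digit '1' (value 1) x 2^1 = 2
  Digit '1' (value 1) x 2^0 = 1
Sum = 1891

1891
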